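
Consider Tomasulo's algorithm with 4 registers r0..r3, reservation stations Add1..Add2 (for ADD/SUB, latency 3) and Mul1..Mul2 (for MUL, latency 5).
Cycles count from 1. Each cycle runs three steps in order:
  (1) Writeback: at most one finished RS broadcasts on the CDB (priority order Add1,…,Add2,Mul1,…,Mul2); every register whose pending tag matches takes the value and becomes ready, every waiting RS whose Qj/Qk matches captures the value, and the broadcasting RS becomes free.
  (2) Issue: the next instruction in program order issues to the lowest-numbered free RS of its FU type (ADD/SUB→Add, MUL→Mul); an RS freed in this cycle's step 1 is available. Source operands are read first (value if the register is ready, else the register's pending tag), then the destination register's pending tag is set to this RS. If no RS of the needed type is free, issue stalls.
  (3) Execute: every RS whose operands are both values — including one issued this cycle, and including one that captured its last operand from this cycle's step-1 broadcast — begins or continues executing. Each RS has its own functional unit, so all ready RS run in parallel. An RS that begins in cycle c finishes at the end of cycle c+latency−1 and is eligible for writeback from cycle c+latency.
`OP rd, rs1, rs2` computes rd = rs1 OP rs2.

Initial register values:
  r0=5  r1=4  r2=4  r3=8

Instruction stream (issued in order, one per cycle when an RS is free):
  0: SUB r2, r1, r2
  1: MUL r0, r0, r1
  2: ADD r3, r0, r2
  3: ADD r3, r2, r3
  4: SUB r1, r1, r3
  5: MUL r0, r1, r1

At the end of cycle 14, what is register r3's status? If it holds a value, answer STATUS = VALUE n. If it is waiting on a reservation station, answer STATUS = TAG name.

STATUS = VALUE 20

c1: issue SUB r2<-Add1 | r0:5,r1:4,r2:Add1,r3:8
c2: issue MUL r0<-Mul1 | r0:Mul1,r1:4,r2:Add1,r3:8
c3: issue ADD r3<-Add2 | r0:Mul1,r1:4,r2:Add1,r3:Add2
c4: CDB Add1=0; issue ADD r3<-Add1 | r0:Mul1,r1:4,r2:0,r3:Add1
c5: stall | r0:Mul1,r1:4,r2:0,r3:Add1
c6: stall | r0:Mul1,r1:4,r2:0,r3:Add1
c7: CDB Mul1=20; stall | r0:20,r1:4,r2:0,r3:Add1
c8: stall | r0:20,r1:4,r2:0,r3:Add1
c9: stall | r0:20,r1:4,r2:0,r3:Add1
c10: CDB Add2=20; issue SUB r1<-Add2 | r0:20,r1:Add2,r2:0,r3:Add1
c11: issue MUL r0<-Mul1 | r0:Mul1,r1:Add2,r2:0,r3:Add1
c12: - | r0:Mul1,r1:Add2,r2:0,r3:Add1
c13: CDB Add1=20 | r0:Mul1,r1:Add2,r2:0,r3:20
c14: - | r0:Mul1,r1:Add2,r2:0,r3:20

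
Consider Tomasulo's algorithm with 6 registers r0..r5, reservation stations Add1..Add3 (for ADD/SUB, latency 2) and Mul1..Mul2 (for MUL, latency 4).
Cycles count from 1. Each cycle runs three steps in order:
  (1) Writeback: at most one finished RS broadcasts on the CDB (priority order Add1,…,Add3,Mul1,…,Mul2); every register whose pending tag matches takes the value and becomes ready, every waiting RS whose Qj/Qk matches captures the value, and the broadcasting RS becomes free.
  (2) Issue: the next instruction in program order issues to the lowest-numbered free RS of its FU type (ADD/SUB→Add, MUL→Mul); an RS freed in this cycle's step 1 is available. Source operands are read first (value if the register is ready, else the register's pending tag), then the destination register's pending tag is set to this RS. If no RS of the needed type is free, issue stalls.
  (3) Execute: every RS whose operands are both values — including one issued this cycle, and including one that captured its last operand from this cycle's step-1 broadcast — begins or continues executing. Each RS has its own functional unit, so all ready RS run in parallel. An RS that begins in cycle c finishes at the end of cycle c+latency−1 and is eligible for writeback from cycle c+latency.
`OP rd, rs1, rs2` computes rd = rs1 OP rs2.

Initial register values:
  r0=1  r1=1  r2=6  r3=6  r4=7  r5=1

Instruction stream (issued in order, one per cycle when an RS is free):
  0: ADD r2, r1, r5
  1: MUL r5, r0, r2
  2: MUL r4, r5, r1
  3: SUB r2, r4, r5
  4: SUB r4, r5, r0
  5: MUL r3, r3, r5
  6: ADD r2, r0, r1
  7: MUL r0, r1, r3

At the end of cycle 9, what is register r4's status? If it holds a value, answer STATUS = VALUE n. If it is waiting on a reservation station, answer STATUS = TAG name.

c1: issue ADD r2<-Add1 | r0:1,r1:1,r2:Add1,r3:6,r4:7,r5:1
c2: issue MUL r5<-Mul1 | r0:1,r1:1,r2:Add1,r3:6,r4:7,r5:Mul1
c3: CDB Add1=2; issue MUL r4<-Mul2 | r0:1,r1:1,r2:2,r3:6,r4:Mul2,r5:Mul1
c4: issue SUB r2<-Add1 | r0:1,r1:1,r2:Add1,r3:6,r4:Mul2,r5:Mul1
c5: issue SUB r4<-Add2 | r0:1,r1:1,r2:Add1,r3:6,r4:Add2,r5:Mul1
c6: stall | r0:1,r1:1,r2:Add1,r3:6,r4:Add2,r5:Mul1
c7: CDB Mul1=2; issue MUL r3<-Mul1 | r0:1,r1:1,r2:Add1,r3:Mul1,r4:Add2,r5:2
c8: issue ADD r2<-Add3 | r0:1,r1:1,r2:Add3,r3:Mul1,r4:Add2,r5:2
c9: CDB Add2=1; stall | r0:1,r1:1,r2:Add3,r3:Mul1,r4:1,r5:2

STATUS = VALUE 1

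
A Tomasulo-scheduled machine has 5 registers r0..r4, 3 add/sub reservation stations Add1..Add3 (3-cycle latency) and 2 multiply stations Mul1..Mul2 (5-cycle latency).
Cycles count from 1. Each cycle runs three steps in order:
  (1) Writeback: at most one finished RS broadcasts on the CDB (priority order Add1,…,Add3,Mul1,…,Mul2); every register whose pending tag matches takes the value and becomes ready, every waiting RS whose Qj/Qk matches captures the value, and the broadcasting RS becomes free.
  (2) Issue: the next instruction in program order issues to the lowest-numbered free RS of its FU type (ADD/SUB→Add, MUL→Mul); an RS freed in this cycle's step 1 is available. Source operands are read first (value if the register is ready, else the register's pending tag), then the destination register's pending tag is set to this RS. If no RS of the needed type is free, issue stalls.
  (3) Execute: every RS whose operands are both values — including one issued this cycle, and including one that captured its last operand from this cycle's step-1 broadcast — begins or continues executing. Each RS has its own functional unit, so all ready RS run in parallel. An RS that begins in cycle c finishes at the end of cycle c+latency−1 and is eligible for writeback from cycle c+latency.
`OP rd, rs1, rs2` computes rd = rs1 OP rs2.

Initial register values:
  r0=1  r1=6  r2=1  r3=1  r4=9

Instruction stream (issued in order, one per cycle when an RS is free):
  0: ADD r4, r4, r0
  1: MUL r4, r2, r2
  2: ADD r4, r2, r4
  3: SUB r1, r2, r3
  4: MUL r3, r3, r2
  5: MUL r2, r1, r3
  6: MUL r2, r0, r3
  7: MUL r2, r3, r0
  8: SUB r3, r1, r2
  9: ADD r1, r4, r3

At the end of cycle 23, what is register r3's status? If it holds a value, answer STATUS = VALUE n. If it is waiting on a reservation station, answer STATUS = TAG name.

STATUS = VALUE -1

c1: issue ADD r4<-Add1 | r0:1,r1:6,r2:1,r3:1,r4:Add1
c2: issue MUL r4<-Mul1 | r0:1,r1:6,r2:1,r3:1,r4:Mul1
c3: issue ADD r4<-Add2 | r0:1,r1:6,r2:1,r3:1,r4:Add2
c4: CDB Add1=10; issue SUB r1<-Add1 | r0:1,r1:Add1,r2:1,r3:1,r4:Add2
c5: issue MUL r3<-Mul2 | r0:1,r1:Add1,r2:1,r3:Mul2,r4:Add2
c6: stall | r0:1,r1:Add1,r2:1,r3:Mul2,r4:Add2
c7: CDB Add1=0; stall | r0:1,r1:0,r2:1,r3:Mul2,r4:Add2
c8: CDB Mul1=1; issue MUL r2<-Mul1 | r0:1,r1:0,r2:Mul1,r3:Mul2,r4:Add2
c9: stall | r0:1,r1:0,r2:Mul1,r3:Mul2,r4:Add2
c10: CDB Mul2=1; issue MUL r2<-Mul2 | r0:1,r1:0,r2:Mul2,r3:1,r4:Add2
c11: CDB Add2=2; stall | r0:1,r1:0,r2:Mul2,r3:1,r4:2
c12: stall | r0:1,r1:0,r2:Mul2,r3:1,r4:2
c13: stall | r0:1,r1:0,r2:Mul2,r3:1,r4:2
c14: stall | r0:1,r1:0,r2:Mul2,r3:1,r4:2
c15: CDB Mul1=0; issue MUL r2<-Mul1 | r0:1,r1:0,r2:Mul1,r3:1,r4:2
c16: CDB Mul2=1; issue SUB r3<-Add1 | r0:1,r1:0,r2:Mul1,r3:Add1,r4:2
c17: issue ADD r1<-Add2 | r0:1,r1:Add2,r2:Mul1,r3:Add1,r4:2
c18: - | r0:1,r1:Add2,r2:Mul1,r3:Add1,r4:2
c19: - | r0:1,r1:Add2,r2:Mul1,r3:Add1,r4:2
c20: CDB Mul1=1 | r0:1,r1:Add2,r2:1,r3:Add1,r4:2
c21: - | r0:1,r1:Add2,r2:1,r3:Add1,r4:2
c22: - | r0:1,r1:Add2,r2:1,r3:Add1,r4:2
c23: CDB Add1=-1 | r0:1,r1:Add2,r2:1,r3:-1,r4:2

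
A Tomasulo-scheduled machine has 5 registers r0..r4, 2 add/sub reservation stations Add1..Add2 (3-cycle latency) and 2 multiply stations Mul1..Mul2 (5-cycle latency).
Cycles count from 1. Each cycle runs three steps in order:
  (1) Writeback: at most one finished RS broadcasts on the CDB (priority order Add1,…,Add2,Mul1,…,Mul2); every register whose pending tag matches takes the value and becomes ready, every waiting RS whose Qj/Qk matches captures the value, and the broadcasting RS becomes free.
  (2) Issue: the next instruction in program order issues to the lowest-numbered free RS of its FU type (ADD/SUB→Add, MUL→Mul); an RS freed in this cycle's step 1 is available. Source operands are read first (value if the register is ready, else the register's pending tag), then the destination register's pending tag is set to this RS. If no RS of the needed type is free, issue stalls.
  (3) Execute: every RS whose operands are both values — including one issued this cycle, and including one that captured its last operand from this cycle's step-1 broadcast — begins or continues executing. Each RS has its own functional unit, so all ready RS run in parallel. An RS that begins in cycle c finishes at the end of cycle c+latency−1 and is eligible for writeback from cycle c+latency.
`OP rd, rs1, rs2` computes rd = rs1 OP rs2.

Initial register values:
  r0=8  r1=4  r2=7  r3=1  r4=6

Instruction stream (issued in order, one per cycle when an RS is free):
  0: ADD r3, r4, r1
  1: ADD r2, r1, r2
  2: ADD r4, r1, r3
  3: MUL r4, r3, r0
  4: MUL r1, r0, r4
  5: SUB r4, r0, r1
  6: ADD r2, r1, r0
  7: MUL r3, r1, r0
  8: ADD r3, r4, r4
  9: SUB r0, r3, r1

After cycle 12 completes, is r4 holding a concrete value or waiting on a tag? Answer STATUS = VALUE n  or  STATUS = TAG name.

  c1: issue ADD r3<-Add1  regs: r0:8,r1:4,r2:7,r3:Add1,r4:6
  c2: issue ADD r2<-Add2  regs: r0:8,r1:4,r2:Add2,r3:Add1,r4:6
  c3: stall  regs: r0:8,r1:4,r2:Add2,r3:Add1,r4:6
  c4: CDB Add1=10; issue ADD r4<-Add1  regs: r0:8,r1:4,r2:Add2,r3:10,r4:Add1
  c5: CDB Add2=11; issue MUL r4<-Mul1  regs: r0:8,r1:4,r2:11,r3:10,r4:Mul1
  c6: issue MUL r1<-Mul2  regs: r0:8,r1:Mul2,r2:11,r3:10,r4:Mul1
  c7: CDB Add1=14; issue SUB r4<-Add1  regs: r0:8,r1:Mul2,r2:11,r3:10,r4:Add1
  c8: issue ADD r2<-Add2  regs: r0:8,r1:Mul2,r2:Add2,r3:10,r4:Add1
  c9: stall  regs: r0:8,r1:Mul2,r2:Add2,r3:10,r4:Add1
  c10: CDB Mul1=80; issue MUL r3<-Mul1  regs: r0:8,r1:Mul2,r2:Add2,r3:Mul1,r4:Add1
  c11: stall  regs: r0:8,r1:Mul2,r2:Add2,r3:Mul1,r4:Add1
  c12: stall  regs: r0:8,r1:Mul2,r2:Add2,r3:Mul1,r4:Add1

STATUS = TAG Add1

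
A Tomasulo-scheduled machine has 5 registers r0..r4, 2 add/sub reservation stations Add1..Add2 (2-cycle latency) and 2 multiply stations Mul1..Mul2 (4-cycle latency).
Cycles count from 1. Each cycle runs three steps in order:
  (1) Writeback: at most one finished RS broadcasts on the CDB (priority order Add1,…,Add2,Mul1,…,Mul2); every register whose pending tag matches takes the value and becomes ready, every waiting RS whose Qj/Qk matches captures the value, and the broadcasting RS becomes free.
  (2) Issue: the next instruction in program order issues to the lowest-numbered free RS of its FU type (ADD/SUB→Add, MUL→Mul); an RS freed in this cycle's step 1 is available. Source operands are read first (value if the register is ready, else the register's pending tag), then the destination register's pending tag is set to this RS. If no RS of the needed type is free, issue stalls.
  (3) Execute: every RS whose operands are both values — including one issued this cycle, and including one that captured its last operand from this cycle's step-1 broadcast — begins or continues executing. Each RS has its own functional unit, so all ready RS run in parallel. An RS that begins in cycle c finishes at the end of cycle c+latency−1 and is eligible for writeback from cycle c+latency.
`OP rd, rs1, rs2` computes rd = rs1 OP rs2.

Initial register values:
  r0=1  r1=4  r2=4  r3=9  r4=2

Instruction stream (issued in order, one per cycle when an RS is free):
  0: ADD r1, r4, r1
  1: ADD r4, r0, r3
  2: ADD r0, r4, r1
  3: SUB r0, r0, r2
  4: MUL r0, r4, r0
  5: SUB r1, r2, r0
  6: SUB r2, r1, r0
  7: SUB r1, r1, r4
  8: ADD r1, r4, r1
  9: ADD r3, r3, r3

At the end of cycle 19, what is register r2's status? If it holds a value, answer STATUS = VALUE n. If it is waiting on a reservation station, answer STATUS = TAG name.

c1: issue ADD r1<-Add1 | r0:1,r1:Add1,r2:4,r3:9,r4:2
c2: issue ADD r4<-Add2 | r0:1,r1:Add1,r2:4,r3:9,r4:Add2
c3: CDB Add1=6; issue ADD r0<-Add1 | r0:Add1,r1:6,r2:4,r3:9,r4:Add2
c4: CDB Add2=10; issue SUB r0<-Add2 | r0:Add2,r1:6,r2:4,r3:9,r4:10
c5: issue MUL r0<-Mul1 | r0:Mul1,r1:6,r2:4,r3:9,r4:10
c6: CDB Add1=16; issue SUB r1<-Add1 | r0:Mul1,r1:Add1,r2:4,r3:9,r4:10
c7: stall | r0:Mul1,r1:Add1,r2:4,r3:9,r4:10
c8: CDB Add2=12; issue SUB r2<-Add2 | r0:Mul1,r1:Add1,r2:Add2,r3:9,r4:10
c9: stall | r0:Mul1,r1:Add1,r2:Add2,r3:9,r4:10
c10: stall | r0:Mul1,r1:Add1,r2:Add2,r3:9,r4:10
c11: stall | r0:Mul1,r1:Add1,r2:Add2,r3:9,r4:10
c12: CDB Mul1=120; stall | r0:120,r1:Add1,r2:Add2,r3:9,r4:10
c13: stall | r0:120,r1:Add1,r2:Add2,r3:9,r4:10
c14: CDB Add1=-116; issue SUB r1<-Add1 | r0:120,r1:Add1,r2:Add2,r3:9,r4:10
c15: stall | r0:120,r1:Add1,r2:Add2,r3:9,r4:10
c16: CDB Add1=-126; issue ADD r1<-Add1 | r0:120,r1:Add1,r2:Add2,r3:9,r4:10
c17: CDB Add2=-236; issue ADD r3<-Add2 | r0:120,r1:Add1,r2:-236,r3:Add2,r4:10
c18: CDB Add1=-116 | r0:120,r1:-116,r2:-236,r3:Add2,r4:10
c19: CDB Add2=18 | r0:120,r1:-116,r2:-236,r3:18,r4:10

STATUS = VALUE -236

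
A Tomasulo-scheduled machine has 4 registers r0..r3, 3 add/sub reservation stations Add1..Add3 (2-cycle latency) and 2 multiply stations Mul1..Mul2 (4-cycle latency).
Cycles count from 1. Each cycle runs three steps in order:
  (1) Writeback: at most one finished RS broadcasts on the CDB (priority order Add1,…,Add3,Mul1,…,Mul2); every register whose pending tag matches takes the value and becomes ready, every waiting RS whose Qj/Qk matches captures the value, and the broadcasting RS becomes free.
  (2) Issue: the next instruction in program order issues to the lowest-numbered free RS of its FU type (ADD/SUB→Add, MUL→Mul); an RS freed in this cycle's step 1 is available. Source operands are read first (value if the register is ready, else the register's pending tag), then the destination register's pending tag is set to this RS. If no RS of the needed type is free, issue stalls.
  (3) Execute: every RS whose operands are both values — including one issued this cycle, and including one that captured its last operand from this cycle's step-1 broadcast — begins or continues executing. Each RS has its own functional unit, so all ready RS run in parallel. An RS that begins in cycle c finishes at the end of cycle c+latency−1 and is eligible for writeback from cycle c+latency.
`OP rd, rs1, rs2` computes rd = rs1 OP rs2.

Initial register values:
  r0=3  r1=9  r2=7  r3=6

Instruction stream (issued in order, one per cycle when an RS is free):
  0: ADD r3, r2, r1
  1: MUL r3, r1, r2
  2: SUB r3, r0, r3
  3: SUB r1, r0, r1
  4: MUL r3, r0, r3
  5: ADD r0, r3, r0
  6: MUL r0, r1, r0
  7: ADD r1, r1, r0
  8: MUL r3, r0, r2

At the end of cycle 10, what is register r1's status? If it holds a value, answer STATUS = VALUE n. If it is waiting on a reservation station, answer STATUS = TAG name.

STATUS = TAG Add3

  c1: issue ADD r3<-Add1  regs: r0:3,r1:9,r2:7,r3:Add1
  c2: issue MUL r3<-Mul1  regs: r0:3,r1:9,r2:7,r3:Mul1
  c3: CDB Add1=16; issue SUB r3<-Add1  regs: r0:3,r1:9,r2:7,r3:Add1
  c4: issue SUB r1<-Add2  regs: r0:3,r1:Add2,r2:7,r3:Add1
  c5: issue MUL r3<-Mul2  regs: r0:3,r1:Add2,r2:7,r3:Mul2
  c6: CDB Add2=-6; issue ADD r0<-Add2  regs: r0:Add2,r1:-6,r2:7,r3:Mul2
  c7: CDB Mul1=63; issue MUL r0<-Mul1  regs: r0:Mul1,r1:-6,r2:7,r3:Mul2
  c8: issue ADD r1<-Add3  regs: r0:Mul1,r1:Add3,r2:7,r3:Mul2
  c9: CDB Add1=-60; stall  regs: r0:Mul1,r1:Add3,r2:7,r3:Mul2
  c10: stall  regs: r0:Mul1,r1:Add3,r2:7,r3:Mul2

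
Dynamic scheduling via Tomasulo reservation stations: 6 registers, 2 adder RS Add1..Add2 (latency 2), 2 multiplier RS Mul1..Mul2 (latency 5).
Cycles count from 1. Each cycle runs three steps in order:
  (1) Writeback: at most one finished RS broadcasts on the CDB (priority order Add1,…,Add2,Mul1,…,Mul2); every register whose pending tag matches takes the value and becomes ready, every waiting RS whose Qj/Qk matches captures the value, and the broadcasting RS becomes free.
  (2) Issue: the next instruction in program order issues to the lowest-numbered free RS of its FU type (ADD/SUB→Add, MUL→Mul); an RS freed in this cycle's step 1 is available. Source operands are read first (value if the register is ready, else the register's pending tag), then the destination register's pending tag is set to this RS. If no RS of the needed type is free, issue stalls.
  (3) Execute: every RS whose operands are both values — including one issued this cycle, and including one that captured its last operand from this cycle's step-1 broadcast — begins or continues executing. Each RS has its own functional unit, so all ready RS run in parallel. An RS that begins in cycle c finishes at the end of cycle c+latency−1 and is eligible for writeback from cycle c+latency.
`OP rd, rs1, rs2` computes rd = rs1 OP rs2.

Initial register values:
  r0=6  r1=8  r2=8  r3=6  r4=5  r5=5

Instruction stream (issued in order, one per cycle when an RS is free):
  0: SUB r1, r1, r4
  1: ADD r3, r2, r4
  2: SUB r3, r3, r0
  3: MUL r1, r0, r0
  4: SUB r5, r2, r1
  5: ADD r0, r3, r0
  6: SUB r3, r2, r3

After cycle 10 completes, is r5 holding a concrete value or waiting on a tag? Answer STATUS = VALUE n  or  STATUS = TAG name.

  c1: issue SUB r1<-Add1  regs: r0:6,r1:Add1,r2:8,r3:6,r4:5,r5:5
  c2: issue ADD r3<-Add2  regs: r0:6,r1:Add1,r2:8,r3:Add2,r4:5,r5:5
  c3: CDB Add1=3; issue SUB r3<-Add1  regs: r0:6,r1:3,r2:8,r3:Add1,r4:5,r5:5
  c4: CDB Add2=13; issue MUL r1<-Mul1  regs: r0:6,r1:Mul1,r2:8,r3:Add1,r4:5,r5:5
  c5: issue SUB r5<-Add2  regs: r0:6,r1:Mul1,r2:8,r3:Add1,r4:5,r5:Add2
  c6: CDB Add1=7; issue ADD r0<-Add1  regs: r0:Add1,r1:Mul1,r2:8,r3:7,r4:5,r5:Add2
  c7: stall  regs: r0:Add1,r1:Mul1,r2:8,r3:7,r4:5,r5:Add2
  c8: CDB Add1=13; issue SUB r3<-Add1  regs: r0:13,r1:Mul1,r2:8,r3:Add1,r4:5,r5:Add2
  c9: CDB Mul1=36  regs: r0:13,r1:36,r2:8,r3:Add1,r4:5,r5:Add2
  c10: CDB Add1=1  regs: r0:13,r1:36,r2:8,r3:1,r4:5,r5:Add2

STATUS = TAG Add2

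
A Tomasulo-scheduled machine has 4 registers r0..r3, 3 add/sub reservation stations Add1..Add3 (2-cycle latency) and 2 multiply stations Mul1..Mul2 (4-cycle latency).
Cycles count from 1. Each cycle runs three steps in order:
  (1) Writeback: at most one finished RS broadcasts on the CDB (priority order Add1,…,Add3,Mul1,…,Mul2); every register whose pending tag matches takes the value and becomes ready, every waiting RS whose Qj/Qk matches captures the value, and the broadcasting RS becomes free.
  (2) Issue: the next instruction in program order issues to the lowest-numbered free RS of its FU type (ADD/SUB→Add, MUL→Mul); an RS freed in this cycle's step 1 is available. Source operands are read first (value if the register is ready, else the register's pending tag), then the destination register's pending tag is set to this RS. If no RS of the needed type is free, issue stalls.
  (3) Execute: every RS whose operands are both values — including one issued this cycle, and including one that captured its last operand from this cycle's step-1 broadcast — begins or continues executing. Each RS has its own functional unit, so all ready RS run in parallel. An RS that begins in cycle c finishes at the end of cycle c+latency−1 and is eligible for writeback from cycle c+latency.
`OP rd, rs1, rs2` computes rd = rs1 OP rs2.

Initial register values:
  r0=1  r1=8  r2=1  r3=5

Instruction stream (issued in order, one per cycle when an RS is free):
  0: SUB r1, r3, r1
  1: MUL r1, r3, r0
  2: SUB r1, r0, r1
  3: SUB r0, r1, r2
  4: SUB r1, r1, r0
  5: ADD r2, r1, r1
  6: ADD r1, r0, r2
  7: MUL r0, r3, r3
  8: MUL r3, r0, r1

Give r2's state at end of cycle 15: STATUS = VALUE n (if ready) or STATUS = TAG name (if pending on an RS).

STATUS = VALUE 2

c1: issue SUB r1<-Add1 | r0:1,r1:Add1,r2:1,r3:5
c2: issue MUL r1<-Mul1 | r0:1,r1:Mul1,r2:1,r3:5
c3: CDB Add1=-3; issue SUB r1<-Add1 | r0:1,r1:Add1,r2:1,r3:5
c4: issue SUB r0<-Add2 | r0:Add2,r1:Add1,r2:1,r3:5
c5: issue SUB r1<-Add3 | r0:Add2,r1:Add3,r2:1,r3:5
c6: CDB Mul1=5; stall | r0:Add2,r1:Add3,r2:1,r3:5
c7: stall | r0:Add2,r1:Add3,r2:1,r3:5
c8: CDB Add1=-4; issue ADD r2<-Add1 | r0:Add2,r1:Add3,r2:Add1,r3:5
c9: stall | r0:Add2,r1:Add3,r2:Add1,r3:5
c10: CDB Add2=-5; issue ADD r1<-Add2 | r0:-5,r1:Add2,r2:Add1,r3:5
c11: issue MUL r0<-Mul1 | r0:Mul1,r1:Add2,r2:Add1,r3:5
c12: CDB Add3=1; issue MUL r3<-Mul2 | r0:Mul1,r1:Add2,r2:Add1,r3:Mul2
c13: - | r0:Mul1,r1:Add2,r2:Add1,r3:Mul2
c14: CDB Add1=2 | r0:Mul1,r1:Add2,r2:2,r3:Mul2
c15: CDB Mul1=25 | r0:25,r1:Add2,r2:2,r3:Mul2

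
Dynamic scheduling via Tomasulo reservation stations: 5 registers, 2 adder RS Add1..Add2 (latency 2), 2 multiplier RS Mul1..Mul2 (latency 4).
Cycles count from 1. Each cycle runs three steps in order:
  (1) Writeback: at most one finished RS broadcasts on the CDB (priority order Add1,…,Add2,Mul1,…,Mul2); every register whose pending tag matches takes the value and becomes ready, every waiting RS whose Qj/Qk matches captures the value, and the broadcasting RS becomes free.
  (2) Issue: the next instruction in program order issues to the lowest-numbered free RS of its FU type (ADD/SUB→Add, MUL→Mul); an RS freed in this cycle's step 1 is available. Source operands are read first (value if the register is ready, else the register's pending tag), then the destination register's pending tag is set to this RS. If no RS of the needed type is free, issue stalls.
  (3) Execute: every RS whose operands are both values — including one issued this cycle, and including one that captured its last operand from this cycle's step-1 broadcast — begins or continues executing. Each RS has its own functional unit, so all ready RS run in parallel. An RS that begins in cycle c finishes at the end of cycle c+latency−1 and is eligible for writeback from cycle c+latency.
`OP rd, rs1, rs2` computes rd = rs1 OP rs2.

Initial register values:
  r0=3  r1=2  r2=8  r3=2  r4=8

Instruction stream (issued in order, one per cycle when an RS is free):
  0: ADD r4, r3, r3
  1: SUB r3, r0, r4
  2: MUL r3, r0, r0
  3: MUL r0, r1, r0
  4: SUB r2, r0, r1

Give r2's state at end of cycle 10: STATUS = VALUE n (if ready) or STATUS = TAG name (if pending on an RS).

c1: issue ADD r4<-Add1 | r0:3,r1:2,r2:8,r3:2,r4:Add1
c2: issue SUB r3<-Add2 | r0:3,r1:2,r2:8,r3:Add2,r4:Add1
c3: CDB Add1=4; issue MUL r3<-Mul1 | r0:3,r1:2,r2:8,r3:Mul1,r4:4
c4: issue MUL r0<-Mul2 | r0:Mul2,r1:2,r2:8,r3:Mul1,r4:4
c5: CDB Add2=-1; issue SUB r2<-Add1 | r0:Mul2,r1:2,r2:Add1,r3:Mul1,r4:4
c6: - | r0:Mul2,r1:2,r2:Add1,r3:Mul1,r4:4
c7: CDB Mul1=9 | r0:Mul2,r1:2,r2:Add1,r3:9,r4:4
c8: CDB Mul2=6 | r0:6,r1:2,r2:Add1,r3:9,r4:4
c9: - | r0:6,r1:2,r2:Add1,r3:9,r4:4
c10: CDB Add1=4 | r0:6,r1:2,r2:4,r3:9,r4:4

STATUS = VALUE 4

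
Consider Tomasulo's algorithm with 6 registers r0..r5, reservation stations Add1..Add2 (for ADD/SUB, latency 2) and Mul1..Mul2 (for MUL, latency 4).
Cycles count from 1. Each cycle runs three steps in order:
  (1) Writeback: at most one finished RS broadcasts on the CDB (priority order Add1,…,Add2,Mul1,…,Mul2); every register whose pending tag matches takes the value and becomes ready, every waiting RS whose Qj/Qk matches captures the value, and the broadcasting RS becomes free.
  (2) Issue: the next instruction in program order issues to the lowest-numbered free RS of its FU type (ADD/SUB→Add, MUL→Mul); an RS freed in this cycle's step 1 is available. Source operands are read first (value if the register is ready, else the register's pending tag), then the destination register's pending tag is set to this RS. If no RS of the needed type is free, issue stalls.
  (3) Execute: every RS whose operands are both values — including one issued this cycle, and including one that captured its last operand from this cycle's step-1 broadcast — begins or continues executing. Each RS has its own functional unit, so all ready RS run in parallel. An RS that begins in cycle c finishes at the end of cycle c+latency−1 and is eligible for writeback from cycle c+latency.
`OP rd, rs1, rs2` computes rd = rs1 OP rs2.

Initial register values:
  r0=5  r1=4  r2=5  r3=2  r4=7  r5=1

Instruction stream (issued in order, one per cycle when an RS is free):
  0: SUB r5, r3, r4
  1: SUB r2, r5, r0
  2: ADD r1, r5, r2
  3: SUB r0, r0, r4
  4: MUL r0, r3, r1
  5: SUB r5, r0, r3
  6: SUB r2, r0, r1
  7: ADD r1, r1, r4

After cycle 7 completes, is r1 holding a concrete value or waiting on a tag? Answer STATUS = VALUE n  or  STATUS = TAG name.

STATUS = VALUE -15

cycle 1: issue SUB r5<-Add1 // r0:5,r1:4,r2:5,r3:2,r4:7,r5:Add1
cycle 2: issue SUB r2<-Add2 // r0:5,r1:4,r2:Add2,r3:2,r4:7,r5:Add1
cycle 3: CDB Add1=-5; issue ADD r1<-Add1 // r0:5,r1:Add1,r2:Add2,r3:2,r4:7,r5:-5
cycle 4: stall // r0:5,r1:Add1,r2:Add2,r3:2,r4:7,r5:-5
cycle 5: CDB Add2=-10; issue SUB r0<-Add2 // r0:Add2,r1:Add1,r2:-10,r3:2,r4:7,r5:-5
cycle 6: issue MUL r0<-Mul1 // r0:Mul1,r1:Add1,r2:-10,r3:2,r4:7,r5:-5
cycle 7: CDB Add1=-15; issue SUB r5<-Add1 // r0:Mul1,r1:-15,r2:-10,r3:2,r4:7,r5:Add1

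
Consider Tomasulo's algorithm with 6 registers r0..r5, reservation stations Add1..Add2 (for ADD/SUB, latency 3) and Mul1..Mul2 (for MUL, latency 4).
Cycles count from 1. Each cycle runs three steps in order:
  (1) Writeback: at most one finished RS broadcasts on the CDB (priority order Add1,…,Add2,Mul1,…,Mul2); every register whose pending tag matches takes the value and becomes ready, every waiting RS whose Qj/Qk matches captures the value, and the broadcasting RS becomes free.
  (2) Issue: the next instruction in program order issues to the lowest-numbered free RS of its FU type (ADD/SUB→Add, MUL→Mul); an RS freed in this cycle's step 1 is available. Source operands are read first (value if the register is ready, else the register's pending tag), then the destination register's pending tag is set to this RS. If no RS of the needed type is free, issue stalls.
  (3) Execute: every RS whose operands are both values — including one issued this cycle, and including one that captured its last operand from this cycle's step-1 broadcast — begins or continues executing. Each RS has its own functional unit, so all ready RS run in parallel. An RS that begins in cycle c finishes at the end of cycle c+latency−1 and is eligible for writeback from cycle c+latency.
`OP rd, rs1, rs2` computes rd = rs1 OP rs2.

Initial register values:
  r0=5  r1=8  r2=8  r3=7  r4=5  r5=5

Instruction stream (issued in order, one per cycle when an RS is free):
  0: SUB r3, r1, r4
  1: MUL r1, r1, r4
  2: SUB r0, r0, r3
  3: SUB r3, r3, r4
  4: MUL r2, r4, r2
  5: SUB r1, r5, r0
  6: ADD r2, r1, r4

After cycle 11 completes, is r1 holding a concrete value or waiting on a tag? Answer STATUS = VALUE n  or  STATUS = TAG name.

  c1: issue SUB r3<-Add1  regs: r0:5,r1:8,r2:8,r3:Add1,r4:5,r5:5
  c2: issue MUL r1<-Mul1  regs: r0:5,r1:Mul1,r2:8,r3:Add1,r4:5,r5:5
  c3: issue SUB r0<-Add2  regs: r0:Add2,r1:Mul1,r2:8,r3:Add1,r4:5,r5:5
  c4: CDB Add1=3; issue SUB r3<-Add1  regs: r0:Add2,r1:Mul1,r2:8,r3:Add1,r4:5,r5:5
  c5: issue MUL r2<-Mul2  regs: r0:Add2,r1:Mul1,r2:Mul2,r3:Add1,r4:5,r5:5
  c6: CDB Mul1=40; stall  regs: r0:Add2,r1:40,r2:Mul2,r3:Add1,r4:5,r5:5
  c7: CDB Add1=-2; issue SUB r1<-Add1  regs: r0:Add2,r1:Add1,r2:Mul2,r3:-2,r4:5,r5:5
  c8: CDB Add2=2; issue ADD r2<-Add2  regs: r0:2,r1:Add1,r2:Add2,r3:-2,r4:5,r5:5
  c9: CDB Mul2=40  regs: r0:2,r1:Add1,r2:Add2,r3:-2,r4:5,r5:5
  c10: -  regs: r0:2,r1:Add1,r2:Add2,r3:-2,r4:5,r5:5
  c11: CDB Add1=3  regs: r0:2,r1:3,r2:Add2,r3:-2,r4:5,r5:5

STATUS = VALUE 3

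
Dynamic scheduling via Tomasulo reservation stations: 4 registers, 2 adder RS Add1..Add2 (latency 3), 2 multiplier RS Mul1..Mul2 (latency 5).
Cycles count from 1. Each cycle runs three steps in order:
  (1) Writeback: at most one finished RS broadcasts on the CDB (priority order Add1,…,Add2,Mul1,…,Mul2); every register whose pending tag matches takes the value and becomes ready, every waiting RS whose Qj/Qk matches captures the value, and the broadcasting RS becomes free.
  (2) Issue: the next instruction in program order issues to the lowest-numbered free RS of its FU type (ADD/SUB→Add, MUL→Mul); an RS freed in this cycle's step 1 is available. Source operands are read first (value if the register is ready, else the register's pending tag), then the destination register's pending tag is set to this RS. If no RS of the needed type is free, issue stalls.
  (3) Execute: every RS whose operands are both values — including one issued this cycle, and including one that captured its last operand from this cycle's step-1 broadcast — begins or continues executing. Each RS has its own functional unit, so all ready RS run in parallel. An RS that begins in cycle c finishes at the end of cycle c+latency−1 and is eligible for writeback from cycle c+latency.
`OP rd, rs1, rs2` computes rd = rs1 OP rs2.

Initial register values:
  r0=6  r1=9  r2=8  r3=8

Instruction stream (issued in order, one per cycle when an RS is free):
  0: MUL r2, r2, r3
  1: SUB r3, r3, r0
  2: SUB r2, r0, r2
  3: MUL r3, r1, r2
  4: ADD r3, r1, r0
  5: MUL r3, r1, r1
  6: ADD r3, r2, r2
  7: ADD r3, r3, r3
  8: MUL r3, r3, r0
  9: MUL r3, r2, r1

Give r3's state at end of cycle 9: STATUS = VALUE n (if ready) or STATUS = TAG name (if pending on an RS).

  c1: issue MUL r2<-Mul1  regs: r0:6,r1:9,r2:Mul1,r3:8
  c2: issue SUB r3<-Add1  regs: r0:6,r1:9,r2:Mul1,r3:Add1
  c3: issue SUB r2<-Add2  regs: r0:6,r1:9,r2:Add2,r3:Add1
  c4: issue MUL r3<-Mul2  regs: r0:6,r1:9,r2:Add2,r3:Mul2
  c5: CDB Add1=2; issue ADD r3<-Add1  regs: r0:6,r1:9,r2:Add2,r3:Add1
  c6: CDB Mul1=64; issue MUL r3<-Mul1  regs: r0:6,r1:9,r2:Add2,r3:Mul1
  c7: stall  regs: r0:6,r1:9,r2:Add2,r3:Mul1
  c8: CDB Add1=15; issue ADD r3<-Add1  regs: r0:6,r1:9,r2:Add2,r3:Add1
  c9: CDB Add2=-58; issue ADD r3<-Add2  regs: r0:6,r1:9,r2:-58,r3:Add2

STATUS = TAG Add2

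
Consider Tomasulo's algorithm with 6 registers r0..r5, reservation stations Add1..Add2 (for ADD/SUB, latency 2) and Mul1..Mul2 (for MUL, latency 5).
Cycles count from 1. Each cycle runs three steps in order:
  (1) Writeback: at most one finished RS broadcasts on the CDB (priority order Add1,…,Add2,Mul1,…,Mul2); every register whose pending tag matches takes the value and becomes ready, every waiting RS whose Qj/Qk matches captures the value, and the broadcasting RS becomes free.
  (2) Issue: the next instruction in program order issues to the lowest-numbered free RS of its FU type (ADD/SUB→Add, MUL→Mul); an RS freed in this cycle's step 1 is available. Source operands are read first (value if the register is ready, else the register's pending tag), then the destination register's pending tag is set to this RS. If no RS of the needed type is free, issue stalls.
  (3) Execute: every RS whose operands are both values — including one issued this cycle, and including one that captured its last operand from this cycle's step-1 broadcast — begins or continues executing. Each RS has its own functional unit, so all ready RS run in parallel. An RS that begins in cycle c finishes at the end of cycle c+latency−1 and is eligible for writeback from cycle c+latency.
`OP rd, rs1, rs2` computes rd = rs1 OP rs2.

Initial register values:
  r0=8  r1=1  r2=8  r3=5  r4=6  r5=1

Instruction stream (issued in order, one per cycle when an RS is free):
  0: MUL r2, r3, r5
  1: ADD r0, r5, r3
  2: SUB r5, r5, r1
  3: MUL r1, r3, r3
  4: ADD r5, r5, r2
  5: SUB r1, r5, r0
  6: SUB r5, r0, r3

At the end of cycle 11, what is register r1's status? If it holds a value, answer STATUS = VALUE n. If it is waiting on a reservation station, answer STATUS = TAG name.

cycle 1: issue MUL r2<-Mul1 // r0:8,r1:1,r2:Mul1,r3:5,r4:6,r5:1
cycle 2: issue ADD r0<-Add1 // r0:Add1,r1:1,r2:Mul1,r3:5,r4:6,r5:1
cycle 3: issue SUB r5<-Add2 // r0:Add1,r1:1,r2:Mul1,r3:5,r4:6,r5:Add2
cycle 4: CDB Add1=6; issue MUL r1<-Mul2 // r0:6,r1:Mul2,r2:Mul1,r3:5,r4:6,r5:Add2
cycle 5: CDB Add2=0; issue ADD r5<-Add1 // r0:6,r1:Mul2,r2:Mul1,r3:5,r4:6,r5:Add1
cycle 6: CDB Mul1=5; issue SUB r1<-Add2 // r0:6,r1:Add2,r2:5,r3:5,r4:6,r5:Add1
cycle 7: stall // r0:6,r1:Add2,r2:5,r3:5,r4:6,r5:Add1
cycle 8: CDB Add1=5; issue SUB r5<-Add1 // r0:6,r1:Add2,r2:5,r3:5,r4:6,r5:Add1
cycle 9: CDB Mul2=25 // r0:6,r1:Add2,r2:5,r3:5,r4:6,r5:Add1
cycle 10: CDB Add1=1 // r0:6,r1:Add2,r2:5,r3:5,r4:6,r5:1
cycle 11: CDB Add2=-1 // r0:6,r1:-1,r2:5,r3:5,r4:6,r5:1

STATUS = VALUE -1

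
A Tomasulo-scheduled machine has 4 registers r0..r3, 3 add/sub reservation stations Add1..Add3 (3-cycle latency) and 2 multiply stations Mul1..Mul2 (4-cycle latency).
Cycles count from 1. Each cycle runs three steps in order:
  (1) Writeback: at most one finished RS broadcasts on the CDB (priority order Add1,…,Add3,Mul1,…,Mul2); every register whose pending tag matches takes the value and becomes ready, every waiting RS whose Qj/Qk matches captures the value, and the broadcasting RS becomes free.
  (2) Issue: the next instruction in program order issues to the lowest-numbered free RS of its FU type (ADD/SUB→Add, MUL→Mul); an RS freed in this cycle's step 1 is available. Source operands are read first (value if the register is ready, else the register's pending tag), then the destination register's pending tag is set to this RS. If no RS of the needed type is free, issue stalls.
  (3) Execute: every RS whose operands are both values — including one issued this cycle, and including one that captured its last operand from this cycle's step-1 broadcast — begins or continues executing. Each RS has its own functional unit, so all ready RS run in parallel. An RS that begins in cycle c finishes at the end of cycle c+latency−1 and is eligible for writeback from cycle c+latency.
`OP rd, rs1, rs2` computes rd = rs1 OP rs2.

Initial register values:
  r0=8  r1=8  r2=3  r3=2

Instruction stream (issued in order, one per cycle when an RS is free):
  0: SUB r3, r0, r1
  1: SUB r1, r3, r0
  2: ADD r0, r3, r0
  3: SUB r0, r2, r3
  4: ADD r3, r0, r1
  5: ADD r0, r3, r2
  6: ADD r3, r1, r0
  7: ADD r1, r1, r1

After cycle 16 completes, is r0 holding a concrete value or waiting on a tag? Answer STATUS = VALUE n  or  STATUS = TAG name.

cycle 1: issue SUB r3<-Add1 // r0:8,r1:8,r2:3,r3:Add1
cycle 2: issue SUB r1<-Add2 // r0:8,r1:Add2,r2:3,r3:Add1
cycle 3: issue ADD r0<-Add3 // r0:Add3,r1:Add2,r2:3,r3:Add1
cycle 4: CDB Add1=0; issue SUB r0<-Add1 // r0:Add1,r1:Add2,r2:3,r3:0
cycle 5: stall // r0:Add1,r1:Add2,r2:3,r3:0
cycle 6: stall // r0:Add1,r1:Add2,r2:3,r3:0
cycle 7: CDB Add1=3; issue ADD r3<-Add1 // r0:3,r1:Add2,r2:3,r3:Add1
cycle 8: CDB Add2=-8; issue ADD r0<-Add2 // r0:Add2,r1:-8,r2:3,r3:Add1
cycle 9: CDB Add3=8; issue ADD r3<-Add3 // r0:Add2,r1:-8,r2:3,r3:Add3
cycle 10: stall // r0:Add2,r1:-8,r2:3,r3:Add3
cycle 11: CDB Add1=-5; issue ADD r1<-Add1 // r0:Add2,r1:Add1,r2:3,r3:Add3
cycle 12: - // r0:Add2,r1:Add1,r2:3,r3:Add3
cycle 13: - // r0:Add2,r1:Add1,r2:3,r3:Add3
cycle 14: CDB Add1=-16 // r0:Add2,r1:-16,r2:3,r3:Add3
cycle 15: CDB Add2=-2 // r0:-2,r1:-16,r2:3,r3:Add3
cycle 16: - // r0:-2,r1:-16,r2:3,r3:Add3

STATUS = VALUE -2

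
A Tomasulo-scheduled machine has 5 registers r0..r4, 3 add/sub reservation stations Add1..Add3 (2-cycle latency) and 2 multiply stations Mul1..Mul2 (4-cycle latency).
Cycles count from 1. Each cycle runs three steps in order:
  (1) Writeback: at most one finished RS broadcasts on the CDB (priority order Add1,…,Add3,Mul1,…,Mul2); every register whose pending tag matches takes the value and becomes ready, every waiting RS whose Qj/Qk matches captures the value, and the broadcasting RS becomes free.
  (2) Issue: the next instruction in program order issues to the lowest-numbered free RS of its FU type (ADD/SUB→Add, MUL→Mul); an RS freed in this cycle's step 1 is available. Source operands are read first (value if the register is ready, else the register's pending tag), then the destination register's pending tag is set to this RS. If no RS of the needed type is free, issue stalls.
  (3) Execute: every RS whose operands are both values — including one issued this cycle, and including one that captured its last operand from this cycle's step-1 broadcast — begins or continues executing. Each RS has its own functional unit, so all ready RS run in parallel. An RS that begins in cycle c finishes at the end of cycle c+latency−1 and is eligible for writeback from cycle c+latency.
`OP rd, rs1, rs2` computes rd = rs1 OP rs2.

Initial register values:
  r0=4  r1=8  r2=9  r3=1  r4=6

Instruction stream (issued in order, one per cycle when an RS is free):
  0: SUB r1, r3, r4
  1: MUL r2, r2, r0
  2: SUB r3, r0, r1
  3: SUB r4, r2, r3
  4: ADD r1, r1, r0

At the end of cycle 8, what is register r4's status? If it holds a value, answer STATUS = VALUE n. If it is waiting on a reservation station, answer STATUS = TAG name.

  c1: issue SUB r1<-Add1  regs: r0:4,r1:Add1,r2:9,r3:1,r4:6
  c2: issue MUL r2<-Mul1  regs: r0:4,r1:Add1,r2:Mul1,r3:1,r4:6
  c3: CDB Add1=-5; issue SUB r3<-Add1  regs: r0:4,r1:-5,r2:Mul1,r3:Add1,r4:6
  c4: issue SUB r4<-Add2  regs: r0:4,r1:-5,r2:Mul1,r3:Add1,r4:Add2
  c5: CDB Add1=9; issue ADD r1<-Add1  regs: r0:4,r1:Add1,r2:Mul1,r3:9,r4:Add2
  c6: CDB Mul1=36  regs: r0:4,r1:Add1,r2:36,r3:9,r4:Add2
  c7: CDB Add1=-1  regs: r0:4,r1:-1,r2:36,r3:9,r4:Add2
  c8: CDB Add2=27  regs: r0:4,r1:-1,r2:36,r3:9,r4:27

STATUS = VALUE 27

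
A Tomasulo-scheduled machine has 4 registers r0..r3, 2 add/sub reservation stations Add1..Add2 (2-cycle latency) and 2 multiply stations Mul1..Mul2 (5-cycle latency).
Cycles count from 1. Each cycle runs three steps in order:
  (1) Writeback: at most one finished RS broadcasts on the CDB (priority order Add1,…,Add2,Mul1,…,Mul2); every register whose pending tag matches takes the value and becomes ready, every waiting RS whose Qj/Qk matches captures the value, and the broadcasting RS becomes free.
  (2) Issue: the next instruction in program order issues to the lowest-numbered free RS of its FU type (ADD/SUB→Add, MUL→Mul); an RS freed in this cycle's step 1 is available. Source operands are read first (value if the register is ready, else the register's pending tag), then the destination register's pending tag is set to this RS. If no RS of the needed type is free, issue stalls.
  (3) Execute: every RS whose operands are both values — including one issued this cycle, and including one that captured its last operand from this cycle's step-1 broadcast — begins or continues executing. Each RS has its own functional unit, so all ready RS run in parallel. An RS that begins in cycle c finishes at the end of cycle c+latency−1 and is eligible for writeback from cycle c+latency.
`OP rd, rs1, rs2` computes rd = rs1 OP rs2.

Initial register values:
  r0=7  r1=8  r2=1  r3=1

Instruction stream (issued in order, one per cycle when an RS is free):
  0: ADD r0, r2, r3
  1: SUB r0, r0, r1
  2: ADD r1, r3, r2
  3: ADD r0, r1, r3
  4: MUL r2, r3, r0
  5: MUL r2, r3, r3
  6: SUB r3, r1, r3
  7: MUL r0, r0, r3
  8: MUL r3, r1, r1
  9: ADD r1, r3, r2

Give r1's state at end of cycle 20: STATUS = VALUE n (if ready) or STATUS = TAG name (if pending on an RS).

  c1: issue ADD r0<-Add1  regs: r0:Add1,r1:8,r2:1,r3:1
  c2: issue SUB r0<-Add2  regs: r0:Add2,r1:8,r2:1,r3:1
  c3: CDB Add1=2; issue ADD r1<-Add1  regs: r0:Add2,r1:Add1,r2:1,r3:1
  c4: stall  regs: r0:Add2,r1:Add1,r2:1,r3:1
  c5: CDB Add1=2; issue ADD r0<-Add1  regs: r0:Add1,r1:2,r2:1,r3:1
  c6: CDB Add2=-6; issue MUL r2<-Mul1  regs: r0:Add1,r1:2,r2:Mul1,r3:1
  c7: CDB Add1=3; issue MUL r2<-Mul2  regs: r0:3,r1:2,r2:Mul2,r3:1
  c8: issue SUB r3<-Add1  regs: r0:3,r1:2,r2:Mul2,r3:Add1
  c9: stall  regs: r0:3,r1:2,r2:Mul2,r3:Add1
  c10: CDB Add1=1; stall  regs: r0:3,r1:2,r2:Mul2,r3:1
  c11: stall  regs: r0:3,r1:2,r2:Mul2,r3:1
  c12: CDB Mul1=3; issue MUL r0<-Mul1  regs: r0:Mul1,r1:2,r2:Mul2,r3:1
  c13: CDB Mul2=1; issue MUL r3<-Mul2  regs: r0:Mul1,r1:2,r2:1,r3:Mul2
  c14: issue ADD r1<-Add1  regs: r0:Mul1,r1:Add1,r2:1,r3:Mul2
  c15: -  regs: r0:Mul1,r1:Add1,r2:1,r3:Mul2
  c16: -  regs: r0:Mul1,r1:Add1,r2:1,r3:Mul2
  c17: CDB Mul1=3  regs: r0:3,r1:Add1,r2:1,r3:Mul2
  c18: CDB Mul2=4  regs: r0:3,r1:Add1,r2:1,r3:4
  c19: -  regs: r0:3,r1:Add1,r2:1,r3:4
  c20: CDB Add1=5  regs: r0:3,r1:5,r2:1,r3:4

STATUS = VALUE 5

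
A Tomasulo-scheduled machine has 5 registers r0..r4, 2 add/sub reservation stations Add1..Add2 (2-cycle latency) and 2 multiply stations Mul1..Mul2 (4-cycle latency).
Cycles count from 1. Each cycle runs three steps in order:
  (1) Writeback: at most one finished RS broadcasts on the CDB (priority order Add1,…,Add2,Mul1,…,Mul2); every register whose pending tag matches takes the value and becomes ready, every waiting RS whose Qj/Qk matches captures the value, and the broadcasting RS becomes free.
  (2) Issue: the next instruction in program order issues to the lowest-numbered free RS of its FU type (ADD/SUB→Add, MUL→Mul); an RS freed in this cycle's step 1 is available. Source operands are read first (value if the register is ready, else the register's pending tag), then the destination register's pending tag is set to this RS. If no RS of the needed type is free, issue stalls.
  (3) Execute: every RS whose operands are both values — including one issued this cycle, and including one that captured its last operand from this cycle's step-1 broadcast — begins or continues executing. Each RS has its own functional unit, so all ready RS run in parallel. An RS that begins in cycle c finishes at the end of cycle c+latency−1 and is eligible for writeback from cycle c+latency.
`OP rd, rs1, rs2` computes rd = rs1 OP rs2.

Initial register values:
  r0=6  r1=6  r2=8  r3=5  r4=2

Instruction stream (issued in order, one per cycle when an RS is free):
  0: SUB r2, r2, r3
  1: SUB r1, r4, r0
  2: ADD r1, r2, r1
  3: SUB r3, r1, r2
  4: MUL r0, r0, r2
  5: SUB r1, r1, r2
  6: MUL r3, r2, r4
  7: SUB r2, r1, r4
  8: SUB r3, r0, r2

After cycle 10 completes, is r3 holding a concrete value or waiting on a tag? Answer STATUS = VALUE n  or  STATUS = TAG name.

STATUS = TAG Add2

cycle 1: issue SUB r2<-Add1 // r0:6,r1:6,r2:Add1,r3:5,r4:2
cycle 2: issue SUB r1<-Add2 // r0:6,r1:Add2,r2:Add1,r3:5,r4:2
cycle 3: CDB Add1=3; issue ADD r1<-Add1 // r0:6,r1:Add1,r2:3,r3:5,r4:2
cycle 4: CDB Add2=-4; issue SUB r3<-Add2 // r0:6,r1:Add1,r2:3,r3:Add2,r4:2
cycle 5: issue MUL r0<-Mul1 // r0:Mul1,r1:Add1,r2:3,r3:Add2,r4:2
cycle 6: CDB Add1=-1; issue SUB r1<-Add1 // r0:Mul1,r1:Add1,r2:3,r3:Add2,r4:2
cycle 7: issue MUL r3<-Mul2 // r0:Mul1,r1:Add1,r2:3,r3:Mul2,r4:2
cycle 8: CDB Add1=-4; issue SUB r2<-Add1 // r0:Mul1,r1:-4,r2:Add1,r3:Mul2,r4:2
cycle 9: CDB Add2=-4; issue SUB r3<-Add2 // r0:Mul1,r1:-4,r2:Add1,r3:Add2,r4:2
cycle 10: CDB Add1=-6 // r0:Mul1,r1:-4,r2:-6,r3:Add2,r4:2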